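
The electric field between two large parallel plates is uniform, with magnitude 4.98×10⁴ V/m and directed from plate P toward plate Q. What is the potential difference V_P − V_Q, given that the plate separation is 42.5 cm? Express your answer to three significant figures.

In a uniform field, potential decreases in the direction of E: ΔV = −E·d for a displacement d parallel to E.
Going from Q to P is a displacement of 42.5 cm opposite to the field, so V_P − V_Q = +Ed = 2.12×10⁴ V.

2.12×10⁴ V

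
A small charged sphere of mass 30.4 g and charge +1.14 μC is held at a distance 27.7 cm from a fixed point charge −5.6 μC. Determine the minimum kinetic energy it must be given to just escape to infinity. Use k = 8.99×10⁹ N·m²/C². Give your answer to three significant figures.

To just escape, total mechanical energy must reach zero at infinity: ½mv²_min + U = 0, so ½mv²_min = −U = |kQq|/r.
|U| = |kQq|/r = (8.99×10⁹ N·m²/C²)(5.60×10⁻⁶)(1.14×10⁻⁶)/(0.277) = 0.207 J.

0.207 J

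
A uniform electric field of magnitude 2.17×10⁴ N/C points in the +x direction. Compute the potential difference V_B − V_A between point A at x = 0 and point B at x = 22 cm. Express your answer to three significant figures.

-4770 V

In a uniform field, potential decreases in the direction of E: V_B − V_A = −E·Δx.
V_B − V_A = −(2.17×10⁴ V/m)(0.220 m) = -4770 V.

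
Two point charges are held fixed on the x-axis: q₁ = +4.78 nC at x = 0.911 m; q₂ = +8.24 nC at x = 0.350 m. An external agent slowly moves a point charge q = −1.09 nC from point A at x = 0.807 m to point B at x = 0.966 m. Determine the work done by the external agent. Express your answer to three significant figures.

For quasistatic motion the external work equals the change in potential energy: W_ext = qΔV = q(V_B − V_A).
At A: distances to the source charges are 0.104 m, 0.457 m; V_A = Σ kqᵢ/rᵢ = 575 V.
At B: distances to the source charges are 0.0550 m, 0.616 m; V_B = Σ kqᵢ/rᵢ = 902 V.
ΔV = V_B − V_A = 326 V.
W_ext = qΔV = (-1.09×10⁻⁹ C)(326 V) = -3.56×10⁻⁷ J.

-3.56×10⁻⁷ J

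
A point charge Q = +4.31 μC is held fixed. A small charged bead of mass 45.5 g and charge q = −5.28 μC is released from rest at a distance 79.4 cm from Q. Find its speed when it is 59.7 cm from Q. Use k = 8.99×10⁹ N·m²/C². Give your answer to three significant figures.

1.93 m/s

Only the electrostatic force acts, so mechanical energy is conserved: ½mv² = U₁ − U₂ = kQq(1/r₁ − 1/r₂).
U₁ − U₂ = (8.99×10⁹ N·m²/C²)(4.31×10⁻⁶ C)(-5.28×10⁻⁶ C)(1/0.794 − 1/0.597) = 0.0850 J.
v = √(2·0.0850/0.0455) = 1.93 m/s.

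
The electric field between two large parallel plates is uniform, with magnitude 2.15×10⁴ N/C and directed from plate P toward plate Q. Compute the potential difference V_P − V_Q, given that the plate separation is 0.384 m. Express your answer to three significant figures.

In a uniform field, potential decreases in the direction of E: ΔV = −E·d for a displacement d parallel to E.
Going from Q to P is a displacement of 0.384 m opposite to the field, so V_P − V_Q = +Ed = 8260 V.

8260 V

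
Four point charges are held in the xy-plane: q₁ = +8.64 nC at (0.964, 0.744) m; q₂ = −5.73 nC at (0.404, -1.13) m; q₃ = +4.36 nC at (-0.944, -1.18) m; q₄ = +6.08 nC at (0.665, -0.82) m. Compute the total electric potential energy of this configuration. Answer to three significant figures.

-6.01×10⁻⁷ J

The assembly work is the sum of pairwise potential energies, U = Σ_{i<j} kqᵢqⱼ/rᵢⱼ.
Pair separations: r₁₂ = 1.96 m, r₁₃ = 2.71 m, r₁₄ = 1.59 m, r₂₃ = 1.35 m, r₂₄ = 0.405 m, r₃₄ = 1.65 m.
Summing all 6 pair terms gives U = -6.01×10⁻⁷ J.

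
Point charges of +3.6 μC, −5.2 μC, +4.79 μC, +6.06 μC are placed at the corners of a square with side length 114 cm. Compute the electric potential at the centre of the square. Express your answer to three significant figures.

1.03×10⁵ V

The total potential is the scalar sum of each charge's contribution, V = Σ kqᵢ/rᵢ.
The distance from each corner to the centre is a√2/2 = 0.806 m.
V = k[(3.60×10⁻⁶)/(0.806) + (-5.20×10⁻⁶)/(0.806) + (4.79×10⁻⁶)/(0.806) + (6.06×10⁻⁶)/(0.806)] = 1.03×10⁵ V.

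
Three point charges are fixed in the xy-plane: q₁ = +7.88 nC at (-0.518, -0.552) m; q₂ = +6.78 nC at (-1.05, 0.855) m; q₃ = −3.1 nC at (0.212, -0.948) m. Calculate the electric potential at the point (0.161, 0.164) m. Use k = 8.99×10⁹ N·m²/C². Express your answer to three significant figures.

90.5 V

Electric potential is a scalar, so the contributions from each charge add algebraically: V = Σ kqᵢ/rᵢ.
Distances from the field point to each charge: r₁ = 0.987 m, r₂ = 1.39 m, r₃ = 1.11 m.
V = k[(7.88×10⁻⁹)/(0.987) + (6.78×10⁻⁹)/(1.39) + (-3.10×10⁻⁹)/(1.11)] = 90.5 V.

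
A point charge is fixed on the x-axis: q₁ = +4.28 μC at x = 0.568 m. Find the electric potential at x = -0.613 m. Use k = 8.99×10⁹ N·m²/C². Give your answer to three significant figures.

3.26×10⁴ V

Electric potential is a scalar, so the contributions from each charge add algebraically: V = Σ kqᵢ/rᵢ.
V = k[(4.28×10⁻⁶)/(1.18)] = 3.26×10⁴ V.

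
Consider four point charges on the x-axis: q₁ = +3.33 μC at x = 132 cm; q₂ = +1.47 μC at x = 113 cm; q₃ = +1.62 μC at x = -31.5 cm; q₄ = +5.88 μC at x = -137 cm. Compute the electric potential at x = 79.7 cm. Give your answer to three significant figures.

1.34×10⁵ V

The total potential is the scalar sum of each charge's contribution, V = Σ kqᵢ/rᵢ.
Distances from the field point to each charge: r₁ = 0.523 m, r₂ = 0.333 m, r₃ = 1.11 m, r₄ = 2.17 m.
V = k[(3.33×10⁻⁶)/(0.523) + (1.47×10⁻⁶)/(0.333) + (1.62×10⁻⁶)/(1.11) + (5.88×10⁻⁶)/(2.17)] = 1.34×10⁵ V.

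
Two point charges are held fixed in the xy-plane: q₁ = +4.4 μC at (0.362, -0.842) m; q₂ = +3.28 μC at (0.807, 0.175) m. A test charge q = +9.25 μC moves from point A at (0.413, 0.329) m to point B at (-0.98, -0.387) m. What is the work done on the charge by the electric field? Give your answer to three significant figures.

The work done by the electric force is W_field = −ΔU = −q(V_B − V_A) = q(V_A − V_B).
At A: distances to the source charges are 1.17 m, 0.423 m; V_A = Σ kqᵢ/rᵢ = 1.03×10⁵ V.
At B: distances to the source charges are 1.42 m, 1.87 m; V_B = Σ kqᵢ/rᵢ = 4.37×10⁴ V.
ΔV = V_B − V_A = -5.98×10⁴ V.
W_field = −qΔV = −(9.25×10⁻⁶ C)(-5.98×10⁴ V) = 0.553 J.

0.553 J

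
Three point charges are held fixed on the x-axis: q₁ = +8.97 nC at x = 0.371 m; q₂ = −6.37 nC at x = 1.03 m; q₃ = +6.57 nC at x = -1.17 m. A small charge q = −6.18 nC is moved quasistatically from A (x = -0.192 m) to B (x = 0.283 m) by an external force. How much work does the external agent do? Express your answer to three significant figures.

-4.47×10⁻⁶ J

For quasistatic motion the external work equals the change in potential energy: W_ext = qΔV = q(V_B − V_A).
At A: distances to the source charges are 0.563 m, 1.22 m, 0.978 m; V_A = Σ kqᵢ/rᵢ = 157 V.
At B: distances to the source charges are 0.0880 m, 0.747 m, 1.45 m; V_B = Σ kqᵢ/rᵢ = 880 V.
ΔV = V_B − V_A = 724 V.
W_ext = qΔV = (-6.18×10⁻⁹ C)(724 V) = -4.47×10⁻⁶ J.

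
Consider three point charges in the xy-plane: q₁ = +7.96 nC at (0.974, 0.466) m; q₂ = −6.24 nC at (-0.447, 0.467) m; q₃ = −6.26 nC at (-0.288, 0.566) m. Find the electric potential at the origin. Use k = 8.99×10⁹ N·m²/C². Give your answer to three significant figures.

The total potential is the scalar sum of each charge's contribution, V = Σ kqᵢ/rᵢ.
Distances from the field point to each charge: r₁ = 1.08 m, r₂ = 0.646 m, r₃ = 0.635 m.
V = k[(7.96×10⁻⁹)/(1.08) + (-6.24×10⁻⁹)/(0.646) + (-6.26×10⁻⁹)/(0.635)] = -109 V.

-109 V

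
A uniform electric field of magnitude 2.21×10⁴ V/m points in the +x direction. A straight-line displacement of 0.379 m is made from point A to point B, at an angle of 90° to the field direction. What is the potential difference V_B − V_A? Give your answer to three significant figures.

Only the component of displacement along E changes the potential: ΔV = −E·d·cosθ.
ΔV = −(2.21×10⁴ V/m)(0.379 m)cos90° = 0 V.

0 V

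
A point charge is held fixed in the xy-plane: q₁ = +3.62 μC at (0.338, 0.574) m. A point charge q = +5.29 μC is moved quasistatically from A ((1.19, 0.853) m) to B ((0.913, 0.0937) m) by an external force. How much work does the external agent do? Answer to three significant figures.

0.0378 J

For quasistatic motion the external work equals the change in potential energy: W_ext = qΔV = q(V_B − V_A).
At A: distance to the source charge is 0.897 m; V_A = kq₁/r = 3.63×10⁴ V.
At B: distance to the source charge is 0.749 m; V_B = kq₁/r = 4.34×10⁴ V.
ΔV = V_B − V_A = 7140 V.
W_ext = qΔV = (5.29×10⁻⁶ C)(7140 V) = 0.0378 J.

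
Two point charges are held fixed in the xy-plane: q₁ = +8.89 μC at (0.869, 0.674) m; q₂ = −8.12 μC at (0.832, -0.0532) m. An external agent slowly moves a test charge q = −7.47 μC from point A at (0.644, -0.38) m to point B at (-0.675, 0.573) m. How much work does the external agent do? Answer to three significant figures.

-0.944 J

For quasistatic motion the external work equals the change in potential energy: W_ext = qΔV = q(V_B − V_A).
At A: distances to the source charges are 1.08 m, 0.377 m; V_A = Σ kqᵢ/rᵢ = -1.19×10⁵ V.
At B: distances to the source charges are 1.55 m, 1.63 m; V_B = Σ kqᵢ/rᵢ = 6920 V.
ΔV = V_B − V_A = 1.26×10⁵ V.
W_ext = qΔV = (-7.47×10⁻⁶ C)(1.26×10⁵ V) = -0.944 J.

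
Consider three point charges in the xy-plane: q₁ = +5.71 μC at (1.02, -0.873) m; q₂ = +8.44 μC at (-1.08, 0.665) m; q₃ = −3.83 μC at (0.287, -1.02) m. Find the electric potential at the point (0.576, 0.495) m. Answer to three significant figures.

5.89×10⁴ V

The total potential is the scalar sum of each charge's contribution, V = Σ kqᵢ/rᵢ.
Distances from the field point to each charge: r₁ = 1.44 m, r₂ = 1.66 m, r₃ = 1.54 m.
V = k[(5.71×10⁻⁶)/(1.44) + (8.44×10⁻⁶)/(1.66) + (-3.83×10⁻⁶)/(1.54)] = 5.89×10⁴ V.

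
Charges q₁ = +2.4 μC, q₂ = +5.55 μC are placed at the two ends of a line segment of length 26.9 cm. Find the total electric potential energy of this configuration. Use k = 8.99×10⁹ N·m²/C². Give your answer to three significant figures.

The assembly work is the sum of pairwise potential energies, U = Σ_{i<j} kqᵢqⱼ/rᵢⱼ.
The separation is r = 0.269 m.
U = (0.445) = 0.445 J.

0.445 J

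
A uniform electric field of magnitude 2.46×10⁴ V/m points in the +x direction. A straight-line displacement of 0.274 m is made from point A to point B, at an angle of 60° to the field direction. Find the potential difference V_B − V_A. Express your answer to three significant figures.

Only the component of displacement along E changes the potential: ΔV = −E·d·cosθ.
ΔV = −(2.46×10⁴ V/m)(0.274 m)cos60° = -3370 V.

-3370 V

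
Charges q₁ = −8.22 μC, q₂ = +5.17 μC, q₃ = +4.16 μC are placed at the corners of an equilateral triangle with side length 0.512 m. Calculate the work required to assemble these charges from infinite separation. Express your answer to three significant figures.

-0.969 J

The work to assemble the configuration equals its total potential energy, U = Σ kqᵢqⱼ/rᵢⱼ over all pairs.
All three pair separations equal the side length, 0.512 m.
U = (-0.746) + (-0.600) + (0.378) = -0.969 J.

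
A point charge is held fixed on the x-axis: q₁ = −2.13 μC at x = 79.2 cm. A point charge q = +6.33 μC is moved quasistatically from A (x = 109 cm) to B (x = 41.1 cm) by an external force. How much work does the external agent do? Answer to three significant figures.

0.0886 J

For quasistatic motion the external work equals the change in potential energy: W_ext = qΔV = q(V_B − V_A).
At A: distance to the source charge is 0.298 m; V_A = kq₁/r = -6.43×10⁴ V.
At B: distance to the source charge is 0.381 m; V_B = kq₁/r = -5.03×10⁴ V.
ΔV = V_B − V_A = 1.40×10⁴ V.
W_ext = qΔV = (6.33×10⁻⁶ C)(1.40×10⁴ V) = 0.0886 J.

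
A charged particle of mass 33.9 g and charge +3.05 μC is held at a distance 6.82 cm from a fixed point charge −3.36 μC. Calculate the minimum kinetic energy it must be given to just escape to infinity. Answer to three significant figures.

1.35 J

To just escape, total mechanical energy must reach zero at infinity: ½mv²_min + U = 0, so ½mv²_min = −U = |kQq|/r.
|U| = |kQq|/r = (8.99×10⁹ N·m²/C²)(3.36×10⁻⁶)(3.05×10⁻⁶)/(0.0682) = 1.35 J.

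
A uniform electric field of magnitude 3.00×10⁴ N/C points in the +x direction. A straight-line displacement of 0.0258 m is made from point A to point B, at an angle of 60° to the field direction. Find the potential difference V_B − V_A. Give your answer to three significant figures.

Only the component of displacement along E changes the potential: ΔV = −E·d·cosθ.
ΔV = −(3.00×10⁴ V/m)(0.0258 m)cos60° = -387 V.

-387 V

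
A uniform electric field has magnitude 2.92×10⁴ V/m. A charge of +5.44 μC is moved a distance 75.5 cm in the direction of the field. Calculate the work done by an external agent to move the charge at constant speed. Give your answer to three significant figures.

The potential change for a displacement 75.5 cm in the direction of the field is ΔV = −Ed = -2.20×10⁴ V.
W_ext = qΔV = -0.120 J.

-0.120 J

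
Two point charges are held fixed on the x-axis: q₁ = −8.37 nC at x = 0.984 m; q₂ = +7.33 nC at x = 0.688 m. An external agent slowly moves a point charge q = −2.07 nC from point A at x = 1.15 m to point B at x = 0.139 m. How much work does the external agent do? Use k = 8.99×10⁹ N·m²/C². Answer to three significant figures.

-7.07×10⁻⁷ J

For quasistatic motion the external work equals the change in potential energy: W_ext = qΔV = q(V_B − V_A).
At A: distances to the source charges are 0.166 m, 0.462 m; V_A = Σ kqᵢ/rᵢ = -311 V.
At B: distances to the source charges are 0.845 m, 0.549 m; V_B = Σ kqᵢ/rᵢ = 31.0 V.
ΔV = V_B − V_A = 342 V.
W_ext = qΔV = (-2.07×10⁻⁹ C)(342 V) = -7.07×10⁻⁷ J.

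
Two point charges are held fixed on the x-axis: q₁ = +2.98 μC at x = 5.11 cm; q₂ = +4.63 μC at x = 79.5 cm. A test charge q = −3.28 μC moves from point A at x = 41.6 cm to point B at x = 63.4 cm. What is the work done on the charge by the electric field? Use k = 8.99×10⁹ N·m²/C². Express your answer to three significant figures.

The work done by the electric force is W_field = −ΔU = −q(V_B − V_A) = q(V_A − V_B).
At A: distances to the source charges are 0.365 m, 0.379 m; V_A = Σ kqᵢ/rᵢ = 1.83×10⁵ V.
At B: distances to the source charges are 0.583 m, 0.161 m; V_B = Σ kqᵢ/rᵢ = 3.04×10⁵ V.
ΔV = V_B − V_A = 1.21×10⁵ V.
W_field = −qΔV = −(-3.28×10⁻⁶ C)(1.21×10⁵ V) = 0.398 J.

0.398 J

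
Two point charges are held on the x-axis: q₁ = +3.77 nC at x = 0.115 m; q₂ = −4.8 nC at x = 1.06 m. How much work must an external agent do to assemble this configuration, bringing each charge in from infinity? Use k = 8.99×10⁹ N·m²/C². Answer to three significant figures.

-1.72×10⁻⁷ J

The assembly work is the sum of pairwise potential energies, U = Σ_{i<j} kqᵢqⱼ/rᵢⱼ.
Pair separations: r₁₂ = 0.945 m.
U = (-1.72×10⁻⁷) = -1.72×10⁻⁷ J.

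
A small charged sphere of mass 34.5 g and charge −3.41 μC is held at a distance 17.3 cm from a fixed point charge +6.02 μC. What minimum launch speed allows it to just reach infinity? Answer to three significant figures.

To just escape, total mechanical energy must reach zero at infinity: ½mv²_min + U = 0, so ½mv²_min = −U = |kQq|/r.
|U| = |kQq|/r = (8.99×10⁹ N·m²/C²)(6.02×10⁻⁶)(3.41×10⁻⁶)/(0.173) = 1.07 J.
v_min = √(2|U|/m) = √(2·1.07/0.0345) = 7.86 m/s.

7.86 m/s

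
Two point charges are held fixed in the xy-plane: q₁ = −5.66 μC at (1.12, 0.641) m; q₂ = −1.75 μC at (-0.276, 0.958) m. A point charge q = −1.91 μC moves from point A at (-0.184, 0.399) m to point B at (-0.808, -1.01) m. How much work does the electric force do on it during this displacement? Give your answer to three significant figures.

The work done by the electric force is W_field = −ΔU = −q(V_B − V_A) = q(V_A − V_B).
At A: distances to the source charges are 1.33 m, 0.567 m; V_A = Σ kqᵢ/rᵢ = -6.61×10⁴ V.
At B: distances to the source charges are 2.54 m, 2.04 m; V_B = Σ kqᵢ/rᵢ = -2.78×10⁴ V.
ΔV = V_B − V_A = 3.84×10⁴ V.
W_field = −qΔV = −(-1.91×10⁻⁶ C)(3.84×10⁴ V) = 0.0733 J.

0.0733 J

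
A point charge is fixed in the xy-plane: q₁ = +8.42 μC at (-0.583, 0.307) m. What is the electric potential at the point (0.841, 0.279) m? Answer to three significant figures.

5.31×10⁴ V

The total potential is the scalar sum of each charge's contribution, V = Σ kqᵢ/rᵢ.
Distances from the field point to each charge: r₁ = 1.42 m.
V = k[(8.42×10⁻⁶)/(1.42)] = 5.31×10⁴ V.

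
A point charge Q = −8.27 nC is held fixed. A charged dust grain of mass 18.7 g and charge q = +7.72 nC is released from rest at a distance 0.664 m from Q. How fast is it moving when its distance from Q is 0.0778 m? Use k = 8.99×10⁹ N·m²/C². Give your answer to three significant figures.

0.0264 m/s

Only the electrostatic force acts, so mechanical energy is conserved: ½mv² = U₁ − U₂ = kQq(1/r₁ − 1/r₂).
U₁ − U₂ = (8.99×10⁹ N·m²/C²)(-8.27×10⁻⁹ C)(7.72×10⁻⁹ C)(1/0.664 − 1/0.0778) = 6.51×10⁻⁶ J.
v = √(2·6.51×10⁻⁶/0.0187) = 0.0264 m/s.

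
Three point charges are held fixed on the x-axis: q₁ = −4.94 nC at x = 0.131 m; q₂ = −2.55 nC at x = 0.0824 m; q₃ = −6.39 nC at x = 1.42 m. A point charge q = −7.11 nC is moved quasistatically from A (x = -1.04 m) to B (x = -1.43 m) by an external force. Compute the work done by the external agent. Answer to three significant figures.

For quasistatic motion the external work equals the change in potential energy: W_ext = qΔV = q(V_B − V_A).
At A: distances to the source charges are 1.17 m, 1.12 m, 2.46 m; V_A = Σ kqᵢ/rᵢ = -81.7 V.
At B: distances to the source charges are 1.56 m, 1.51 m, 2.85 m; V_B = Σ kqᵢ/rᵢ = -63.8 V.
ΔV = V_B − V_A = 17.9 V.
W_ext = qΔV = (-7.11×10⁻⁹ C)(17.9 V) = -1.28×10⁻⁷ J.

-1.28×10⁻⁷ J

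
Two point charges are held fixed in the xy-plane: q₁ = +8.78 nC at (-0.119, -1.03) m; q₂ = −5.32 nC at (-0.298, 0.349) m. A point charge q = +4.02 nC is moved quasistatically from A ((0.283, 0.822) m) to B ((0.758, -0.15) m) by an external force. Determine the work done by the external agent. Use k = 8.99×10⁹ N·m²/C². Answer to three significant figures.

For quasistatic motion the external work equals the change in potential energy: W_ext = qΔV = q(V_B − V_A).
At A: distances to the source charges are 1.90 m, 0.749 m; V_A = Σ kqᵢ/rᵢ = -22.2 V.
At B: distances to the source charges are 1.24 m, 1.17 m; V_B = Σ kqᵢ/rᵢ = 22.6 V.
ΔV = V_B − V_A = 44.8 V.
W_ext = qΔV = (4.02×10⁻⁹ C)(44.8 V) = 1.80×10⁻⁷ J.

1.80×10⁻⁷ J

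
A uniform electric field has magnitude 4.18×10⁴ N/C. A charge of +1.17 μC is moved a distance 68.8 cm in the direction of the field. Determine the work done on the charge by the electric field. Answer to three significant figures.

The potential change for a displacement 68.8 cm in the direction of the field is ΔV = −Ed = -2.88×10⁴ V.
W_field = −qΔV = 0.0336 J.

0.0336 J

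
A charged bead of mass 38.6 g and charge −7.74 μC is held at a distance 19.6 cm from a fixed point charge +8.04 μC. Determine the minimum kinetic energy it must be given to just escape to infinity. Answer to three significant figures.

To just escape, total mechanical energy must reach zero at infinity: ½mv²_min + U = 0, so ½mv²_min = −U = |kQq|/r.
|U| = |kQq|/r = (8.99×10⁹ N·m²/C²)(8.04×10⁻⁶)(7.74×10⁻⁶)/(0.196) = 2.85 J.

2.85 J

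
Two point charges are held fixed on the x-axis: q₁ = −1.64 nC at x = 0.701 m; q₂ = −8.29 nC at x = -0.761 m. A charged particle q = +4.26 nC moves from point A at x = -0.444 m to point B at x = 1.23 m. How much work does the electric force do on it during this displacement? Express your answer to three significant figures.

-7.78×10⁻⁷ J

The work done by the electric force is W_field = −ΔU = −q(V_B − V_A) = q(V_A − V_B).
At A: distances to the source charges are 1.15 m, 0.317 m; V_A = Σ kqᵢ/rᵢ = -248 V.
At B: distances to the source charges are 0.529 m, 1.99 m; V_B = Σ kqᵢ/rᵢ = -65.3 V.
ΔV = V_B − V_A = 183 V.
W_field = −qΔV = −(4.26×10⁻⁹ C)(183 V) = -7.78×10⁻⁷ J.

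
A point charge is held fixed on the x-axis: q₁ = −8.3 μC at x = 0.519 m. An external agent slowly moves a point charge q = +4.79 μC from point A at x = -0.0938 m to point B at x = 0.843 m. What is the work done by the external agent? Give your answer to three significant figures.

-0.520 J

For quasistatic motion the external work equals the change in potential energy: W_ext = qΔV = q(V_B − V_A).
At A: distance to the source charge is 0.613 m; V_A = kq₁/r = -1.22×10⁵ V.
At B: distance to the source charge is 0.324 m; V_B = kq₁/r = -2.30×10⁵ V.
ΔV = V_B − V_A = -1.09×10⁵ V.
W_ext = qΔV = (4.79×10⁻⁶ C)(-1.09×10⁵ V) = -0.520 J.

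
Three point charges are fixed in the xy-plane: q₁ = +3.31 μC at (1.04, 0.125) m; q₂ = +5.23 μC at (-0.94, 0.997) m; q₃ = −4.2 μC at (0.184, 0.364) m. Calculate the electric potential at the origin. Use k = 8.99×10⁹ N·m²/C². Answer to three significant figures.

Electric potential is a scalar, so the contributions from each charge add algebraically: V = Σ kqᵢ/rᵢ.
Distances from the field point to each charge: r₁ = 1.05 m, r₂ = 1.37 m, r₃ = 0.408 m.
V = k[(3.31×10⁻⁶)/(1.05) + (5.23×10⁻⁶)/(1.37) + (-4.20×10⁻⁶)/(0.408)] = -2.99×10⁴ V.

-2.99×10⁴ V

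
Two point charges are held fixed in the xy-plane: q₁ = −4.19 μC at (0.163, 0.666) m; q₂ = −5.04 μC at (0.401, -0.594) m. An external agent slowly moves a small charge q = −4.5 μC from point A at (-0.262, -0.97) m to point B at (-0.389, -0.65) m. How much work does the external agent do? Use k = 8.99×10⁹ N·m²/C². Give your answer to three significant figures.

8.44×10⁻³ J

For quasistatic motion the external work equals the change in potential energy: W_ext = qΔV = q(V_B − V_A).
At A: distances to the source charges are 1.69 m, 0.762 m; V_A = Σ kqᵢ/rᵢ = -8.17×10⁴ V.
At B: distances to the source charges are 1.43 m, 0.792 m; V_B = Σ kqᵢ/rᵢ = -8.36×10⁴ V.
ΔV = V_B − V_A = -1870 V.
W_ext = qΔV = (-4.50×10⁻⁶ C)(-1870 V) = 8.44×10⁻³ J.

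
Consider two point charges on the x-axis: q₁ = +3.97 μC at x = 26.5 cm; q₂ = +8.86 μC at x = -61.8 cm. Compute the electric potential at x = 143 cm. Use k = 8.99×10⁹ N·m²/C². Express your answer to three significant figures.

Electric potential is a scalar, so the contributions from each charge add algebraically: V = Σ kqᵢ/rᵢ.
Distances from the field point to each charge: r₁ = 1.17 m, r₂ = 2.05 m.
V = k[(3.97×10⁻⁶)/(1.17) + (8.86×10⁻⁶)/(2.05)] = 6.95×10⁴ V.

6.95×10⁴ V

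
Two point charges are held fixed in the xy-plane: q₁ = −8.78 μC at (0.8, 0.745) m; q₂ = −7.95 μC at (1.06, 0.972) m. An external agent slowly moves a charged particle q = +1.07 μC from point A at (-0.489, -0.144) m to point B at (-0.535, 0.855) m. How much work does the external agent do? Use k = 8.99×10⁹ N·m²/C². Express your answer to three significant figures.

-0.0169 J

For quasistatic motion the external work equals the change in potential energy: W_ext = qΔV = q(V_B − V_A).
At A: distances to the source charges are 1.57 m, 1.91 m; V_A = Σ kqᵢ/rᵢ = -8.78×10⁴ V.
At B: distances to the source charges are 1.34 m, 1.60 m; V_B = Σ kqᵢ/rᵢ = -1.04×10⁵ V.
ΔV = V_B − V_A = -1.58×10⁴ V.
W_ext = qΔV = (1.07×10⁻⁶ C)(-1.58×10⁴ V) = -0.0169 J.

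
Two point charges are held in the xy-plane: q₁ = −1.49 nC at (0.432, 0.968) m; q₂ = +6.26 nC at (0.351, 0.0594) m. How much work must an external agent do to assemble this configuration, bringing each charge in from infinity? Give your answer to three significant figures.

-9.19×10⁻⁸ J

The work to assemble the configuration equals its total potential energy, U = Σ kqᵢqⱼ/rᵢⱼ over all pairs.
Pair separations: r₁₂ = 0.912 m.
U = (-9.19×10⁻⁸) = -9.19×10⁻⁸ J.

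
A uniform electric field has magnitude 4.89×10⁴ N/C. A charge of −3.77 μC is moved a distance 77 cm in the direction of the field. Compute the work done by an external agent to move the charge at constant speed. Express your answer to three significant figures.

The potential change for a displacement 77 cm in the direction of the field is ΔV = −Ed = -3.77×10⁴ V.
W_ext = qΔV = 0.142 J.

0.142 J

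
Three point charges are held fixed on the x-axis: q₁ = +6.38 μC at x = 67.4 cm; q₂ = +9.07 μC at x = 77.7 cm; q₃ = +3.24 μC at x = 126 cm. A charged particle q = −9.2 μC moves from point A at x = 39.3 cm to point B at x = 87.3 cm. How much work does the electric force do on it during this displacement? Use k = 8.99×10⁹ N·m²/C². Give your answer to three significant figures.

7.02 J

The work done by the electric force is W_field = −ΔU = −q(V_B − V_A) = q(V_A − V_B).
At A: distances to the source charges are 0.281 m, 0.384 m, 0.867 m; V_A = Σ kqᵢ/rᵢ = 4.50×10⁵ V.
At B: distances to the source charges are 0.199 m, 0.0960 m, 0.387 m; V_B = Σ kqᵢ/rᵢ = 1.21×10⁶ V.
ΔV = V_B − V_A = 7.63×10⁵ V.
W_field = −qΔV = −(-9.20×10⁻⁶ C)(7.63×10⁵ V) = 7.02 J.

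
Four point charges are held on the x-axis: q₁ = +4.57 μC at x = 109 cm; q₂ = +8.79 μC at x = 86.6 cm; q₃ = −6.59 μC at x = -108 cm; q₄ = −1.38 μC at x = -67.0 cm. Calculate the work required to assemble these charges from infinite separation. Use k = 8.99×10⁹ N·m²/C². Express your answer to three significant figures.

1.32 J

The assembly work is the sum of pairwise potential energies, U = Σ_{i<j} kqᵢqⱼ/rᵢⱼ.
Pair separations: r₁₂ = 0.224 m, r₁₃ = 2.17 m, r₁₄ = 1.76 m, r₂₃ = 1.95 m, r₂₄ = 1.54 m, r₃₄ = 0.410 m.
Summing all 6 pair terms gives U = 1.32 J.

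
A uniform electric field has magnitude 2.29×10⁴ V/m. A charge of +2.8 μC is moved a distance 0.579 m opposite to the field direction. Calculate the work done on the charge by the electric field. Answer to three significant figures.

-0.0371 J

The potential change for a displacement 0.579 m opposite to the field direction is ΔV = +Ed = 1.33×10⁴ V.
W_field = −qΔV = -0.0371 J.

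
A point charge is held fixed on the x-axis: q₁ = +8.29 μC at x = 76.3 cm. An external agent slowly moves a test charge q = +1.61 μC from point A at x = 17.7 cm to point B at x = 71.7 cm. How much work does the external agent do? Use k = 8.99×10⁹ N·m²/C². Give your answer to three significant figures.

For quasistatic motion the external work equals the change in potential energy: W_ext = qΔV = q(V_B − V_A).
At A: distance to the source charge is 0.586 m; V_A = kq₁/r = 1.27×10⁵ V.
At B: distance to the source charge is 0.0460 m; V_B = kq₁/r = 1.62×10⁶ V.
ΔV = V_B − V_A = 1.49×10⁶ V.
W_ext = qΔV = (1.61×10⁻⁶ C)(1.49×10⁶ V) = 2.40 J.

2.40 J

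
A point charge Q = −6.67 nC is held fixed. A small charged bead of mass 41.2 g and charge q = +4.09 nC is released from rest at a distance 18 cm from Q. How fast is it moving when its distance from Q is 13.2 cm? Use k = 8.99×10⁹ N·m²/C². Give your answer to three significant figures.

Only the electrostatic force acts, so mechanical energy is conserved: ½mv² = U₁ − U₂ = kQq(1/r₁ − 1/r₂).
U₁ − U₂ = (8.99×10⁹ N·m²/C²)(-6.67×10⁻⁹ C)(4.09×10⁻⁹ C)(1/0.180 − 1/0.132) = 4.95×10⁻⁷ J.
v = √(2·4.95×10⁻⁷/0.0412) = 4.90×10⁻³ m/s.

4.90×10⁻³ m/s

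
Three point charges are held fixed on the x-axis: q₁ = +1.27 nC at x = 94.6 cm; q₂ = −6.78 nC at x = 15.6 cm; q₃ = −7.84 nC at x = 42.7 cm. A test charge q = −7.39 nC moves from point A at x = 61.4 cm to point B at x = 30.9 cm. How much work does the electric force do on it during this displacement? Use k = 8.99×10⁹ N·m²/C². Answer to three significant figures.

The work done by the electric force is W_field = −ΔU = −q(V_B − V_A) = q(V_A − V_B).
At A: distances to the source charges are 0.332 m, 0.458 m, 0.187 m; V_A = Σ kqᵢ/rᵢ = -476 V.
At B: distances to the source charges are 0.637 m, 0.153 m, 0.118 m; V_B = Σ kqᵢ/rᵢ = -978 V.
ΔV = V_B − V_A = -502 V.
W_field = −qΔV = −(-7.39×10⁻⁹ C)(-502 V) = -3.71×10⁻⁶ J.

-3.71×10⁻⁶ J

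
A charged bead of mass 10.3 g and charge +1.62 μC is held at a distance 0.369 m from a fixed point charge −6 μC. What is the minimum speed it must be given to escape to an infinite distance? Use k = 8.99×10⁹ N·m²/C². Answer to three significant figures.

To just escape, total mechanical energy must reach zero at infinity: ½mv²_min + U = 0, so ½mv²_min = −U = |kQq|/r.
|U| = |kQq|/r = (8.99×10⁹ N·m²/C²)(6.00×10⁻⁶)(1.62×10⁻⁶)/(0.369) = 0.237 J.
v_min = √(2|U|/m) = √(2·0.237/0.0103) = 6.78 m/s.

6.78 m/s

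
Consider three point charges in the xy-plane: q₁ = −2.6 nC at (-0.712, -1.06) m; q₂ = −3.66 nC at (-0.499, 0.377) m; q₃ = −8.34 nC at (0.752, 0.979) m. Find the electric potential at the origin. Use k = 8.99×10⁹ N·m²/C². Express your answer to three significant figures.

-132 V

Electric potential is a scalar, so the contributions from each charge add algebraically: V = Σ kqᵢ/rᵢ.
Distances from the field point to each charge: r₁ = 1.28 m, r₂ = 0.625 m, r₃ = 1.23 m.
V = k[(-2.60×10⁻⁹)/(1.28) + (-3.66×10⁻⁹)/(0.625) + (-8.34×10⁻⁹)/(1.23)] = -132 V.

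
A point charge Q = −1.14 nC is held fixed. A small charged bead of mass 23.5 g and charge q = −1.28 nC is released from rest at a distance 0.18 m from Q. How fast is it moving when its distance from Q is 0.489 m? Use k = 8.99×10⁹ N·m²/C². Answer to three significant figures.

1.98×10⁻³ m/s

Only the electrostatic force acts, so mechanical energy is conserved: ½mv² = U₁ − U₂ = kQq(1/r₁ − 1/r₂).
U₁ − U₂ = (8.99×10⁹ N·m²/C²)(-1.14×10⁻⁹ C)(-1.28×10⁻⁹ C)(1/0.180 − 1/0.489) = 4.61×10⁻⁸ J.
v = √(2·4.61×10⁻⁸/0.0235) = 1.98×10⁻³ m/s.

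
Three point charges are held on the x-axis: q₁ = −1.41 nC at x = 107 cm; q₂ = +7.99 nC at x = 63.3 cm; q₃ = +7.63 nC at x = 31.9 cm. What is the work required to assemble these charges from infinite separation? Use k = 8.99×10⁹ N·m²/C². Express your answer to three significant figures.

The work to assemble the configuration equals its total potential energy, U = Σ kqᵢqⱼ/rᵢⱼ over all pairs.
Pair separations: r₁₂ = 0.437 m, r₁₃ = 0.751 m, r₂₃ = 0.314 m.
U = (-2.32×10⁻⁷) + (-1.29×10⁻⁷) + (1.75×10⁻⁶) = 1.38×10⁻⁶ J.

1.38×10⁻⁶ J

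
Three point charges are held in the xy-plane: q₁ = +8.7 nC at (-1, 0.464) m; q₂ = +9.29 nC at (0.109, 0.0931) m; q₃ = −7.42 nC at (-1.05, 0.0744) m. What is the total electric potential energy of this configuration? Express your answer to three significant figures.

The work to assemble the configuration equals its total potential energy, U = Σ kqᵢqⱼ/rᵢⱼ over all pairs.
Pair separations: r₁₂ = 1.17 m, r₁₃ = 0.393 m, r₂₃ = 1.16 m.
U = (6.21×10⁻⁷) + (-1.48×10⁻⁶) + (-5.35×10⁻⁷) = -1.39×10⁻⁶ J.

-1.39×10⁻⁶ J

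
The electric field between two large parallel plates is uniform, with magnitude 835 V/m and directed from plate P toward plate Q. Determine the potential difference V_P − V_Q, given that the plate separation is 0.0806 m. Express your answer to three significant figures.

67.3 V

In a uniform field, potential decreases in the direction of E: ΔV = −E·d for a displacement d parallel to E.
Going from Q to P is a displacement of 0.0806 m opposite to the field, so V_P − V_Q = +Ed = 67.3 V.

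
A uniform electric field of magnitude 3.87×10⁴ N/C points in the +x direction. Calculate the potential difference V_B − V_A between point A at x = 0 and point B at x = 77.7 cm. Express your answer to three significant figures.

In a uniform field, potential decreases in the direction of E: V_B − V_A = −E·Δx.
V_B − V_A = −(3.87×10⁴ V/m)(0.777 m) = -3.01×10⁴ V.

-3.01×10⁴ V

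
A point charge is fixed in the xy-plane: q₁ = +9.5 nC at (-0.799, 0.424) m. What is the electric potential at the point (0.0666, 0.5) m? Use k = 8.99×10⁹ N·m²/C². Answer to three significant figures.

98.3 V

The total potential is the scalar sum of each charge's contribution, V = Σ kqᵢ/rᵢ.
Distances from the field point to each charge: r₁ = 0.869 m.
V = k[(9.50×10⁻⁹)/(0.869)] = 98.3 V.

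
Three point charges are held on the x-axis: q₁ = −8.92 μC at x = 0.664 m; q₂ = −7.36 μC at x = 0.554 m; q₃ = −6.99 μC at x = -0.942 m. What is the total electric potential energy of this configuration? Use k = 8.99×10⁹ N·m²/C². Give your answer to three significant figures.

6.02 J

The work to assemble the configuration equals its total potential energy, U = Σ kqᵢqⱼ/rᵢⱼ over all pairs.
Pair separations: r₁₂ = 0.110 m, r₁₃ = 1.61 m, r₂₃ = 1.50 m.
U = (5.37) + (0.349) + (0.309) = 6.02 J.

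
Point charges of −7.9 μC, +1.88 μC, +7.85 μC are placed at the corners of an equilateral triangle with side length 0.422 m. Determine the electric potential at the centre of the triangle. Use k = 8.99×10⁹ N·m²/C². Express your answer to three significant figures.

6.75×10⁴ V

The total potential is the scalar sum of each charge's contribution, V = Σ kqᵢ/rᵢ.
The distance from each vertex to the centroid is a/√3 = 0.244 m.
V = k[(-7.90×10⁻⁶)/(0.244) + (1.88×10⁻⁶)/(0.244) + (7.85×10⁻⁶)/(0.244)] = 6.75×10⁴ V.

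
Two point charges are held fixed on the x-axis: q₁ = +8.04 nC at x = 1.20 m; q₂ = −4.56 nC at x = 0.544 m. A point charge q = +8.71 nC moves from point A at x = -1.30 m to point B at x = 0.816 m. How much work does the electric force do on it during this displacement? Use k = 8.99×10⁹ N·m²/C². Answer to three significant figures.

The work done by the electric force is W_field = −ΔU = −q(V_B − V_A) = q(V_A − V_B).
At A: distances to the source charges are 2.50 m, 1.84 m; V_A = Σ kqᵢ/rᵢ = 6.68 V.
At B: distances to the source charges are 0.384 m, 0.272 m; V_B = Σ kqᵢ/rᵢ = 37.5 V.
ΔV = V_B − V_A = 30.8 V.
W_field = −qΔV = −(8.71×10⁻⁹ C)(30.8 V) = -2.69×10⁻⁷ J.

-2.69×10⁻⁷ J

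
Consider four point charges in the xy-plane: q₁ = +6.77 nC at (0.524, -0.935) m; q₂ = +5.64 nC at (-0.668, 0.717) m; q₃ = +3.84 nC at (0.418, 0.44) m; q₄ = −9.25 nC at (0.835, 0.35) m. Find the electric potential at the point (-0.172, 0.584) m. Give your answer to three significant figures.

112 V

Electric potential is a scalar, so the contributions from each charge add algebraically: V = Σ kqᵢ/rᵢ.
Distances from the field point to each charge: r₁ = 1.67 m, r₂ = 0.514 m, r₃ = 0.607 m, r₄ = 1.03 m.
V = k[(6.77×10⁻⁹)/(1.67) + (5.64×10⁻⁹)/(0.514) + (3.84×10⁻⁹)/(0.607) + (-9.25×10⁻⁹)/(1.03)] = 112 V.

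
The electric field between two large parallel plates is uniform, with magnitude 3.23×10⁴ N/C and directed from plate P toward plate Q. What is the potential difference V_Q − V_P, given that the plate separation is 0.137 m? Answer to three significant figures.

In a uniform field, potential decreases in the direction of E: ΔV = −E·d for a displacement d parallel to E.
Going from P to Q is a displacement of 0.137 m along the field, so V_Q − V_P = −Ed = -4430 V.

-4430 V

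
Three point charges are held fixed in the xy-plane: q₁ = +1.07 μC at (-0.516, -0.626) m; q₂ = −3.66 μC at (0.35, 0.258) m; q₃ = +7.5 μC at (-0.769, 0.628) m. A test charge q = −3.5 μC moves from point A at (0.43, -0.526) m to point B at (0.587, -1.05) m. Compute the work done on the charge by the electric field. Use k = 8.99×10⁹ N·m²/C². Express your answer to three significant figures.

The work done by the electric force is W_field = −ΔU = −q(V_B − V_A) = q(V_A − V_B).
At A: distances to the source charges are 0.951 m, 0.788 m, 1.66 m; V_A = Σ kqᵢ/rᵢ = 8880 V.
At B: distances to the source charges are 1.18 m, 1.33 m, 2.16 m; V_B = Σ kqᵢ/rᵢ = 1.46×10⁴ V.
ΔV = V_B − V_A = 5760 V.
W_field = −qΔV = −(-3.50×10⁻⁶ C)(5760 V) = 0.0202 J.

0.0202 J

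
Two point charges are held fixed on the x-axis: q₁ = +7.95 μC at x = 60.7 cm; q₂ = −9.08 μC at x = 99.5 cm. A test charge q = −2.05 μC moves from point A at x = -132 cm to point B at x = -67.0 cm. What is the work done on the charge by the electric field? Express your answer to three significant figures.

The work done by the electric force is W_field = −ΔU = −q(V_B − V_A) = q(V_A − V_B).
At A: distances to the source charges are 1.93 m, 2.31 m; V_A = Σ kqᵢ/rᵢ = 1830 V.
At B: distances to the source charges are 1.28 m, 1.67 m; V_B = Σ kqᵢ/rᵢ = 6940 V.
ΔV = V_B − V_A = 5110 V.
W_field = −qΔV = −(-2.05×10⁻⁶ C)(5110 V) = 0.0105 J.

0.0105 J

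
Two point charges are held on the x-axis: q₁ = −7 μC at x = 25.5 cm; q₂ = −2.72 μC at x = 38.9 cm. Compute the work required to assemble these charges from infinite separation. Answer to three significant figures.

The work to assemble the configuration equals its total potential energy, U = Σ kqᵢqⱼ/rᵢⱼ over all pairs.
Pair separations: r₁₂ = 0.134 m.
U = (1.28) = 1.28 J.

1.28 J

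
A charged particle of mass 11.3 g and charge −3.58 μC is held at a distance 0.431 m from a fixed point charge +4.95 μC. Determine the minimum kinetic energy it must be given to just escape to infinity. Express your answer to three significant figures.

To just escape, total mechanical energy must reach zero at infinity: ½mv²_min + U = 0, so ½mv²_min = −U = |kQq|/r.
|U| = |kQq|/r = (8.99×10⁹ N·m²/C²)(4.95×10⁻⁶)(3.58×10⁻⁶)/(0.431) = 0.370 J.

0.370 J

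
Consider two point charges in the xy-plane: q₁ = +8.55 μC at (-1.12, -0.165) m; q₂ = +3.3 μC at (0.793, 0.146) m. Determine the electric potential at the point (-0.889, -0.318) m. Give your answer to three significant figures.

The total potential is the scalar sum of each charge's contribution, V = Σ kqᵢ/rᵢ.
Distances from the field point to each charge: r₁ = 0.277 m, r₂ = 1.74 m.
V = k[(8.55×10⁻⁶)/(0.277) + (3.30×10⁻⁶)/(1.74)] = 2.94×10⁵ V.

2.94×10⁵ V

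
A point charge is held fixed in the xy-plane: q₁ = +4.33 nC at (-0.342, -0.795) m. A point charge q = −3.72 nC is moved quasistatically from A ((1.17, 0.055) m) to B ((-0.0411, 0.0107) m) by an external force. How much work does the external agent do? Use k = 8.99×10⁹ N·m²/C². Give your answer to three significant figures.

For quasistatic motion the external work equals the change in potential energy: W_ext = qΔV = q(V_B − V_A).
At A: distance to the source charge is 1.73 m; V_A = kq₁/r = 22.4 V.
At B: distance to the source charge is 0.860 m; V_B = kq₁/r = 45.3 V.
ΔV = V_B − V_A = 22.8 V.
W_ext = qΔV = (-3.72×10⁻⁹ C)(22.8 V) = -8.49×10⁻⁸ J.

-8.49×10⁻⁸ J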